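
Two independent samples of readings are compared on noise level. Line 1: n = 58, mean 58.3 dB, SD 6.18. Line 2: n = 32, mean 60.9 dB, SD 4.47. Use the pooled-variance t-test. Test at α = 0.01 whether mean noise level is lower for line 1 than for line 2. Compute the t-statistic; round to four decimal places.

-2.0945

Let group 1 = line 1, group 2 = line 2. H0: μ_1 = μ_2; H1: μ_1 < μ_2 (two-sample pooled-variance t-test, left-tailed).
s_p² = [(58−1)·6.18² + (32−1)·4.47²]/(58+32−2) = 31.777
t = (58.3 − 60.9)/√[31.777·(1/58 + 1/32)] = -2.0945
df = n₁ + n₂ − 2 = 88
p-value = P(T ≤ -2.0945) ≈ 0.020
Since p ≈ 0.020 > α = 0.01, fail to reject H0; the evidence is not statistically significant.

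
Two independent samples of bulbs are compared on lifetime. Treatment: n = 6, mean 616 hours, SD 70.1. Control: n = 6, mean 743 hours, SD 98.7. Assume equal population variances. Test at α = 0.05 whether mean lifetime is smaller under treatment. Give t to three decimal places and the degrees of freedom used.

Let group 1 = treatment, group 2 = control. H0: μ_1 = μ_2; H1: μ_1 < μ_2 (two-sample pooled-variance t-test, left-tailed).
s_p² = [(6−1)·70.1² + (6−1)·98.7²]/(6+6−2) = 7327.85
t = (616 − 743)/√[7327.85·(1/6 + 1/6)] = -2.570
df = n₁ + n₂ − 2 = 10
p-value = P(T ≤ -2.570) ≈ 0.0140
Since p ≈ 0.0140 < α = 0.05, reject H0; the evidence is statistically significant.

t = -2.570, df = 10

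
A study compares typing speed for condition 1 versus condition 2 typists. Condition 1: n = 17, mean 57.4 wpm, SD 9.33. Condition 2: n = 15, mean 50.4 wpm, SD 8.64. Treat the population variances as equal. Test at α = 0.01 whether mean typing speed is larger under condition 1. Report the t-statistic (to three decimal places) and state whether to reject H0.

Let group 1 = condition 1, group 2 = condition 2. H0: μ_1 = μ_2; H1: μ_1 > μ_2 (two-sample pooled-variance t-test, right-tailed).
s_p² = [(17−1)·9.33² + (15−1)·8.64²]/(17+15−2) = 81.2626
t = (57.4 − 50.4)/√[81.2626·(1/17 + 1/15)] = 2.192
df = n₁ + n₂ − 2 = 30
p-value = P(T ≥ 2.192) ≈ 0.0181
Since p ≈ 0.0181 > α = 0.01, fail to reject H0; the evidence is not statistically significant.

t = 2.192; fail to reject H0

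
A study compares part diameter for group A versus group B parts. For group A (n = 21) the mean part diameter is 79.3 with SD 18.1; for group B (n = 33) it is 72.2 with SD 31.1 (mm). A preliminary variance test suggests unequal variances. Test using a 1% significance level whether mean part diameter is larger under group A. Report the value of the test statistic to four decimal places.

Let group 1 = group A, group 2 = group B. H0: μ_1 = μ_2; H1: μ_1 > μ_2 (Welch's two-sample t-test, right-tailed).
t = (x̄_1 − x̄_2)/√(s_1²/n_1 + s_2²/n_2) = (79.3 − 72.2)/√(18.1²/21 + 31.1²/33) = 1.0595
Welch–Satterthwaite df ≈ 51.70
p-value = P(T ≥ 1.0595) ≈ 0.1472
Since p ≈ 0.1472 > α = 0.01, fail to reject H0; the data do not provide sufficient evidence against H0.

1.0595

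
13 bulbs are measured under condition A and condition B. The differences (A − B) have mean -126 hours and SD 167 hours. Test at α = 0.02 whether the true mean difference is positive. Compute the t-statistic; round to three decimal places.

-2.720

H0: μ_d = 0; H1: μ_d > 0 (paired t-test on the differences, right-tailed).
t = d̄/(s_d/√n) = -126/(167/√13) = -2.720
df = n − 1 = 12
p-value = P(T ≥ -2.720) ≈ 0.9907
Since p ≈ 0.9907 > α = 0.02, fail to reject H0; the data do not provide sufficient evidence against H0.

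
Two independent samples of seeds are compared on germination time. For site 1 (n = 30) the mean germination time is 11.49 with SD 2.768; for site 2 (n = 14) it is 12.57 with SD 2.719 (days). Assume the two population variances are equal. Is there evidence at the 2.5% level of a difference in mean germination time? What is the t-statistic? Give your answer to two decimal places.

-1.21

Let group 1 = site 1, group 2 = site 2. H0: μ_1 = μ_2; H1: μ_1 ≠ μ_2 (two-sample pooled-variance t-test, two-sided).
s_p² = [(30−1)·2.768² + (14−1)·2.719²]/(30+14−2) = 7.5786
t = (11.49 − 12.57)/√[7.5786·(1/30 + 1/14)] = -1.21
df = n₁ + n₂ − 2 = 42
Two-sided p-value ≈ 0.232
Since p ≈ 0.232 > α = 0.025, fail to reject H0; the data do not provide sufficient evidence against H0.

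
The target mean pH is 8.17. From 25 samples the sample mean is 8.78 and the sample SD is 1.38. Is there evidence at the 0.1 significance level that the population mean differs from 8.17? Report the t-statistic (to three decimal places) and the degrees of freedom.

t = 2.210, df = 24

H0: μ = 8.17; H1: μ ≠ 8.17 (one-sample t-test, two-sided).
t = (x̄ − μ₀)/(s/√n) = (8.78 − 8.17)/(1.38/√25) = 2.210
df = n − 1 = 24
Two-sided p-value ≈ 0.0369
Since p ≈ 0.0369 < α = 0.1, reject H0; the data support H1.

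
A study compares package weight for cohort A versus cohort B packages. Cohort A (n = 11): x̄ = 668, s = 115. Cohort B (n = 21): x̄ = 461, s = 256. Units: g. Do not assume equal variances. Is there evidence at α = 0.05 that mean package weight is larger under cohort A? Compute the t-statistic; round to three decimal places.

3.148

Let group 1 = cohort A, group 2 = cohort B. H0: μ_1 = μ_2; H1: μ_1 > μ_2 (Welch's two-sample t-test, right-tailed).
t = (x̄_1 − x̄_2)/√(s_1²/n_1 + s_2²/n_2) = (668 − 461)/√(115²/11 + 256²/21) = 3.148
Welch–Satterthwaite df ≈ 29.59
p-value = P(T ≥ 3.148) ≈ 0.0019
Since p ≈ 0.0019 < α = 0.05, reject H0; the data support H1.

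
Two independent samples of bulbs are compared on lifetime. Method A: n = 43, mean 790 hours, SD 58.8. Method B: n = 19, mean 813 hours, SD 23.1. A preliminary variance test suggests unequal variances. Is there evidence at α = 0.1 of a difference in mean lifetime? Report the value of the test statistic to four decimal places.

-2.2082

Let group 1 = method A, group 2 = method B. H0: μ_1 = μ_2; H1: μ_1 ≠ μ_2 (Welch's two-sample t-test, two-sided).
t = (x̄_1 − x̄_2)/√(s_1²/n_1 + s_2²/n_2) = (790 − 813)/√(58.8²/43 + 23.1²/19) = -2.2082
Welch–Satterthwaite df ≈ 59.52
Two-sided p-value ≈ 0.031
Since p ≈ 0.031 < α = 0.1, reject H0; the evidence is statistically significant.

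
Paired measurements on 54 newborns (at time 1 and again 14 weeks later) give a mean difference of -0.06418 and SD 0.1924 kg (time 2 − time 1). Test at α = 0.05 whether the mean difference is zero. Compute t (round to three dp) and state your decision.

t = -2.451; reject H0

H0: μ_d = 0; H1: μ_d ≠ 0 (paired t-test on the differences, two-sided).
t = d̄/(s_d/√n) = -0.06418/(0.1924/√54) = -2.451
df = n − 1 = 53
Two-sided p-value ≈ 0.0176
Since p ≈ 0.0176 < α = 0.05, reject H0; the evidence is statistically significant.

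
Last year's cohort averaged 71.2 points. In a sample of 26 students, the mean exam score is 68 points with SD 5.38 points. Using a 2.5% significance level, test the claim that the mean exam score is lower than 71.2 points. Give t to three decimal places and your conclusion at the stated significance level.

H0: μ = 71.2; H1: μ < 71.2 (one-sample t-test, left-tailed).
t = (x̄ − μ₀)/(s/√n) = (68 − 71.2)/(5.38/√26) = -3.033
df = n − 1 = 25
p-value = P(T ≤ -3.033) ≈ 0.003
Since p ≈ 0.003 < α = 0.025, reject H0; the evidence is statistically significant.

t = -3.033; reject H0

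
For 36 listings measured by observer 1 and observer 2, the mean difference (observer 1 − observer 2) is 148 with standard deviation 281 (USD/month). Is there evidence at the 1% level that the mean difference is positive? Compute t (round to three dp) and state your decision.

H0: μ_d = 0; H1: μ_d > 0 (paired t-test on the differences, right-tailed).
t = d̄/(s_d/√n) = 148/(281/√36) = 3.160
df = n − 1 = 35
p-value = P(T ≥ 3.160) ≈ 0.002
Since p ≈ 0.002 < α = 0.01, reject H0; the evidence is statistically significant.

t = 3.160; reject H0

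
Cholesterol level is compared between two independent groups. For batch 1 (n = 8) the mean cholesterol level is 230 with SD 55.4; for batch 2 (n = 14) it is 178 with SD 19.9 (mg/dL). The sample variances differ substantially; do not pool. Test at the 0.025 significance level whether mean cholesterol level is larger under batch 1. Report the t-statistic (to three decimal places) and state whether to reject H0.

Let group 1 = batch 1, group 2 = batch 2. H0: μ_1 = μ_2; H1: μ_1 > μ_2 (Welch's two-sample t-test, right-tailed).
t = (x̄_1 − x̄_2)/√(s_1²/n_1 + s_2²/n_2) = (230 − 178)/√(55.4²/8 + 19.9²/14) = 2.562
Welch–Satterthwaite df ≈ 8.05
p-value = P(T ≥ 2.562) ≈ 0.017
Since p ≈ 0.017 < α = 0.025, reject H0; the evidence is statistically significant.

t = 2.562; reject H0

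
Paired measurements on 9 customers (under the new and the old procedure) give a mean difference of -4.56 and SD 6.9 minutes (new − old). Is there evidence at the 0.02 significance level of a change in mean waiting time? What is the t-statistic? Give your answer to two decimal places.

-1.98

H0: μ_d = 0; H1: μ_d ≠ 0 (paired t-test on the differences, two-sided).
t = d̄/(s_d/√n) = -4.56/(6.9/√9) = -1.98
df = n − 1 = 8
Two-sided p-value ≈ 0.083
Since p ≈ 0.083 > α = 0.02, fail to reject H0; the data do not provide sufficient evidence against H0.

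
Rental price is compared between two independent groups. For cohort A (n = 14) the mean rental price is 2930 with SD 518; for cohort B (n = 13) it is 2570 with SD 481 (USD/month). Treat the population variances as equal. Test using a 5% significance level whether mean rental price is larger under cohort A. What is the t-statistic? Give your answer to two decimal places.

1.87

Let group 1 = cohort A, group 2 = cohort B. H0: μ_1 = μ_2; H1: μ_1 > μ_2 (two-sample pooled-variance t-test, right-tailed).
s_p² = [(14−1)·518² + (13−1)·481²]/(14+13−2) = 250582
t = (2930 − 2570)/√[250582·(1/14 + 1/13)] = 1.87
df = n₁ + n₂ − 2 = 25
p-value = P(T ≥ 1.87) ≈ 0.0368
Since p ≈ 0.0368 < α = 0.05, reject H0; the evidence is statistically significant.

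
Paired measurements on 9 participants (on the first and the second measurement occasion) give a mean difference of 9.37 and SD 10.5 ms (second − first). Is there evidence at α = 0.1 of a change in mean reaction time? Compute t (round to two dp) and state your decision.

H0: μ_d = 0; H1: μ_d ≠ 0 (paired t-test on the differences, two-sided).
t = d̄/(s_d/√n) = 9.37/(10.5/√9) = 2.68
df = n − 1 = 8
Two-sided p-value ≈ 0.028
Since p ≈ 0.028 < α = 0.1, reject H0; the evidence is statistically significant.

t = 2.68; reject H0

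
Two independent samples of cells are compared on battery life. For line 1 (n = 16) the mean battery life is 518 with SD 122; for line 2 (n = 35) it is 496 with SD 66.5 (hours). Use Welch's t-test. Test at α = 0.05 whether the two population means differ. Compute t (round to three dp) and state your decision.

Let group 1 = line 1, group 2 = line 2. H0: μ_1 = μ_2; H1: μ_1 ≠ μ_2 (Welch's two-sample t-test, two-sided).
t = (x̄_1 − x̄_2)/√(s_1²/n_1 + s_2²/n_2) = (518 − 496)/√(122²/16 + 66.5²/35) = 0.677
Welch–Satterthwaite df ≈ 19.20
Two-sided p-value ≈ 0.507
Since p ≈ 0.507 > α = 0.05, fail to reject H0; the data do not provide sufficient evidence against H0.

t = 0.677; fail to reject H0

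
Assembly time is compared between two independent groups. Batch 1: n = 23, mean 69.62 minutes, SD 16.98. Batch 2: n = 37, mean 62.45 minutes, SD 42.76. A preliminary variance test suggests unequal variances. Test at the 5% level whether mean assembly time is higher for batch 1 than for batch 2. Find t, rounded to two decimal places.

Let group 1 = batch 1, group 2 = batch 2. H0: μ_1 = μ_2; H1: μ_1 > μ_2 (Welch's two-sample t-test, right-tailed).
t = (x̄_1 − x̄_2)/√(s_1²/n_1 + s_2²/n_2) = (69.62 − 62.45)/√(16.98²/23 + 42.76²/37) = 0.91
Welch–Satterthwaite df ≈ 51.19
p-value = P(T ≥ 0.91) ≈ 0.183
Since p ≈ 0.183 > α = 0.05, fail to reject H0; the evidence is not statistically significant.

0.91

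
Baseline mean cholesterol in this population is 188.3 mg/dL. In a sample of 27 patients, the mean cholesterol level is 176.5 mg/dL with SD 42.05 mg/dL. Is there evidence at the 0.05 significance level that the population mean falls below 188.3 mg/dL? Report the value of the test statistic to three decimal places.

H0: μ = 188.3; H1: μ < 188.3 (one-sample t-test, left-tailed).
t = (x̄ − μ₀)/(s/√n) = (176.5 − 188.3)/(42.05/√27) = -1.458
df = n − 1 = 26
p-value = P(T ≤ -1.458) ≈ 0.0784
Since p ≈ 0.0784 > α = 0.05, fail to reject H0; the data do not provide sufficient evidence against H0.

-1.458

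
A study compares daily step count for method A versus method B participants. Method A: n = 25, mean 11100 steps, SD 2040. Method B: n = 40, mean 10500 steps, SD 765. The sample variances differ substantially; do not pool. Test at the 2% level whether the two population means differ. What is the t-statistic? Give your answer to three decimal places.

1.410

Let group 1 = method A, group 2 = method B. H0: μ_1 = μ_2; H1: μ_1 ≠ μ_2 (Welch's two-sample t-test, two-sided).
t = (x̄_1 − x̄_2)/√(s_1²/n_1 + s_2²/n_2) = (11100 − 10500)/√(2040²/25 + 765²/40) = 1.410
Welch–Satterthwaite df ≈ 28.27
Two-sided p-value ≈ 0.169
Since p ≈ 0.169 > α = 0.02, fail to reject H0; the evidence is not statistically significant.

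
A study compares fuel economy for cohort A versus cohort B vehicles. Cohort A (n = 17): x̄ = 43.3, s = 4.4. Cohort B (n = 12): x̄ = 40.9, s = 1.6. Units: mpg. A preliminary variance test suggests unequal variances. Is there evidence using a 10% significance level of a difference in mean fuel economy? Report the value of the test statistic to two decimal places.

2.06

Let group 1 = cohort A, group 2 = cohort B. H0: μ_1 = μ_2; H1: μ_1 ≠ μ_2 (Welch's two-sample t-test, two-sided).
t = (x̄_1 − x̄_2)/√(s_1²/n_1 + s_2²/n_2) = (43.3 − 40.9)/√(4.4²/17 + 1.6²/12) = 2.06
Welch–Satterthwaite df ≈ 21.46
Two-sided p-value ≈ 0.0513
Since p ≈ 0.0513 < α = 0.1, reject H0; the data support H1.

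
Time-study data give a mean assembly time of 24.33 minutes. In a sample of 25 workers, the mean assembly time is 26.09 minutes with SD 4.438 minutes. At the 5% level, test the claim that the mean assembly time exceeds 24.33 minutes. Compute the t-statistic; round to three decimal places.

1.983

H0: μ = 24.33; H1: μ > 24.33 (one-sample t-test, right-tailed).
t = (x̄ − μ₀)/(s/√n) = (26.09 − 24.33)/(4.438/√25) = 1.983
df = n − 1 = 24
p-value = P(T ≥ 1.983) ≈ 0.0295
Since p ≈ 0.0295 < α = 0.05, reject H0; the evidence is statistically significant.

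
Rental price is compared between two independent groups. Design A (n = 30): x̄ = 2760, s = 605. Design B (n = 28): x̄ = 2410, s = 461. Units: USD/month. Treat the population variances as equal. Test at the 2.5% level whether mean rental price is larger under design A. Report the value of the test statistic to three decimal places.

2.465

Let group 1 = design A, group 2 = design B. H0: μ_1 = μ_2; H1: μ_1 > μ_2 (two-sample pooled-variance t-test, right-tailed).
s_p² = [(30−1)·605² + (28−1)·461²]/(30+28−2) = 292014
t = (2760 − 2410)/√[292014·(1/30 + 1/28)] = 2.465
df = n₁ + n₂ − 2 = 56
p-value = P(T ≥ 2.465) ≈ 0.0084
Since p ≈ 0.0084 < α = 0.025, reject H0; the evidence is statistically significant.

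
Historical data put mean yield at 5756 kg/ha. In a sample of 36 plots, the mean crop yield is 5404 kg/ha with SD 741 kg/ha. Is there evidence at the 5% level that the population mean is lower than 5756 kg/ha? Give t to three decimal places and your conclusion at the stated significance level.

t = -2.850; reject H0

H0: μ = 5756; H1: μ < 5756 (one-sample t-test, left-tailed).
t = (x̄ − μ₀)/(s/√n) = (5404 − 5756)/(741/√36) = -2.850
df = n − 1 = 35
p-value = P(T ≤ -2.850) ≈ 0.004
Since p ≈ 0.004 < α = 0.05, reject H0; the data support H1.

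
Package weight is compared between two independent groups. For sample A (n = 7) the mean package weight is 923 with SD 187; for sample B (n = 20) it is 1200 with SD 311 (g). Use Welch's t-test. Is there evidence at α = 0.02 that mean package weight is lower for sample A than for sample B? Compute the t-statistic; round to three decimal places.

Let group 1 = sample A, group 2 = sample B. H0: μ_1 = μ_2; H1: μ_1 < μ_2 (Welch's two-sample t-test, left-tailed).
t = (x̄_1 − x̄_2)/√(s_1²/n_1 + s_2²/n_2) = (923 − 1200)/√(187²/7 + 311²/20) = -2.794
Welch–Satterthwaite df ≈ 17.93
p-value = P(T ≤ -2.794) ≈ 0.006
Since p ≈ 0.006 < α = 0.02, reject H0; the evidence is statistically significant.

-2.794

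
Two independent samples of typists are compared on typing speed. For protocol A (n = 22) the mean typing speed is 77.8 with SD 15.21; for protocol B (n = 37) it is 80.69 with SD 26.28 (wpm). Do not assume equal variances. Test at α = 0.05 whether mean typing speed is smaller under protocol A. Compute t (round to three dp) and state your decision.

t = -0.535; fail to reject H0

Let group 1 = protocol A, group 2 = protocol B. H0: μ_1 = μ_2; H1: μ_1 < μ_2 (Welch's two-sample t-test, left-tailed).
t = (x̄_1 − x̄_2)/√(s_1²/n_1 + s_2²/n_2) = (77.8 − 80.69)/√(15.21²/22 + 26.28²/37) = -0.535
Welch–Satterthwaite df ≈ 56.98
p-value = P(T ≤ -0.535) ≈ 0.2974
Since p ≈ 0.2974 > α = 0.05, fail to reject H0; the evidence is not statistically significant.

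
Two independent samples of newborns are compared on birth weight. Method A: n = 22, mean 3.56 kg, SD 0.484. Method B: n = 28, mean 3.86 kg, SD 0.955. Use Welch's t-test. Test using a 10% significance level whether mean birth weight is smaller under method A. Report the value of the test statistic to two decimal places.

Let group 1 = method A, group 2 = method B. H0: μ_1 = μ_2; H1: μ_1 < μ_2 (Welch's two-sample t-test, left-tailed).
t = (x̄_1 − x̄_2)/√(s_1²/n_1 + s_2²/n_2) = (3.56 − 3.86)/√(0.484²/22 + 0.955²/28) = -1.44
Welch–Satterthwaite df ≈ 41.80
p-value = P(T ≤ -1.44) ≈ 0.0782
Since p ≈ 0.0782 < α = 0.1, reject H0; the data support H1.

-1.44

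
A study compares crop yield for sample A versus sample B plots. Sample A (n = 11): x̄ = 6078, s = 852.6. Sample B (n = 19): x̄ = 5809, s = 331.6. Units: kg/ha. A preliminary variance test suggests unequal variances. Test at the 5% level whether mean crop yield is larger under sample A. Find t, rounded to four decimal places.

1.0034

Let group 1 = sample A, group 2 = sample B. H0: μ_1 = μ_2; H1: μ_1 > μ_2 (Welch's two-sample t-test, right-tailed).
t = (x̄_1 − x̄_2)/√(s_1²/n_1 + s_2²/n_2) = (6078 − 5809)/√(852.6²/11 + 331.6²/19) = 1.0034
Welch–Satterthwaite df ≈ 11.78
p-value = P(T ≥ 1.0034) ≈ 0.168
Since p ≈ 0.168 > α = 0.05, fail to reject H0; the data do not provide sufficient evidence against H0.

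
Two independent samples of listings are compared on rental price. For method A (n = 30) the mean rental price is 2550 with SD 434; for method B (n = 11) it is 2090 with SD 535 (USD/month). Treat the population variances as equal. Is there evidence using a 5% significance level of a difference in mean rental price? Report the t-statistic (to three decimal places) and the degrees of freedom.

t = 2.825, df = 39

Let group 1 = method A, group 2 = method B. H0: μ_1 = μ_2; H1: μ_1 ≠ μ_2 (two-sample pooled-variance t-test, two-sided).
s_p² = [(30−1)·434² + (11−1)·535²]/(30+11−2) = 213451
t = (2550 − 2090)/√[213451·(1/30 + 1/11)] = 2.825
df = n₁ + n₂ − 2 = 39
Two-sided p-value ≈ 0.007
Since p ≈ 0.007 < α = 0.05, reject H0; the data support H1.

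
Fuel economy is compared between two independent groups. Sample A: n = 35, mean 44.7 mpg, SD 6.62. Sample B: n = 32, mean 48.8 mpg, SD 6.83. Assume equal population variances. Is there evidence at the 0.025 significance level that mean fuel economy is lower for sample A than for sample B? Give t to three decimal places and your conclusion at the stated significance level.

t = -2.494; reject H0

Let group 1 = sample A, group 2 = sample B. H0: μ_1 = μ_2; H1: μ_1 < μ_2 (two-sample pooled-variance t-test, left-tailed).
s_p² = [(35−1)·6.62² + (32−1)·6.83²]/(35+32−2) = 45.1715
t = (44.7 − 48.8)/√[45.1715·(1/35 + 1/32)] = -2.494
df = n₁ + n₂ − 2 = 65
p-value = P(T ≤ -2.494) ≈ 0.008
Since p ≈ 0.008 < α = 0.025, reject H0; the data support H1.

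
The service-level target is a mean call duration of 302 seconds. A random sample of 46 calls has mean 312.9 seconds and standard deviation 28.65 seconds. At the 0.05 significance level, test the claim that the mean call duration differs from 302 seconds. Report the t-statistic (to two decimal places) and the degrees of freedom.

t = 2.58, df = 45

H0: μ = 302; H1: μ ≠ 302 (one-sample t-test, two-sided).
t = (x̄ − μ₀)/(s/√n) = (312.9 − 302)/(28.65/√46) = 2.58
df = n − 1 = 45
Two-sided p-value ≈ 0.013
Since p ≈ 0.013 < α = 0.05, reject H0; the data support H1.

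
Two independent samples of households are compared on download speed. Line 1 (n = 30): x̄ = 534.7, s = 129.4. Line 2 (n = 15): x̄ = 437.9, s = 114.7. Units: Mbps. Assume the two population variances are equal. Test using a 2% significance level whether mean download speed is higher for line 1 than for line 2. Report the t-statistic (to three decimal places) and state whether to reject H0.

Let group 1 = line 1, group 2 = line 2. H0: μ_1 = μ_2; H1: μ_1 > μ_2 (two-sample pooled-variance t-test, right-tailed).
s_p² = [(30−1)·129.4² + (15−1)·114.7²]/(30+15−2) = 15576.1
t = (534.7 − 437.9)/√[15576.1·(1/30 + 1/15)] = 2.453
df = n₁ + n₂ − 2 = 43
p-value = P(T ≥ 2.453) ≈ 0.009
Since p ≈ 0.009 < α = 0.02, reject H0; the evidence is statistically significant.

t = 2.453; reject H0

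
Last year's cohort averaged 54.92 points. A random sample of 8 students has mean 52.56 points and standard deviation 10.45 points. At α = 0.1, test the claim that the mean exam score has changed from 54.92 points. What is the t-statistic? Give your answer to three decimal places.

H0: μ = 54.92; H1: μ ≠ 54.92 (one-sample t-test, two-sided).
t = (x̄ − μ₀)/(s/√n) = (52.56 − 54.92)/(10.45/√8) = -0.639
df = n − 1 = 7
Two-sided p-value ≈ 0.543
Since p ≈ 0.543 > α = 0.1, fail to reject H0; the evidence is not statistically significant.

-0.639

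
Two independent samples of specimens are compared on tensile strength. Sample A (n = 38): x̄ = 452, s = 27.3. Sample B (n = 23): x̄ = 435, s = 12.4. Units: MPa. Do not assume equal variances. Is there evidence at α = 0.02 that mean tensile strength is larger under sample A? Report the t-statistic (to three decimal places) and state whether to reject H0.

t = 3.315; reject H0

Let group 1 = sample A, group 2 = sample B. H0: μ_1 = μ_2; H1: μ_1 > μ_2 (Welch's two-sample t-test, right-tailed).
t = (x̄_1 − x̄_2)/√(s_1²/n_1 + s_2²/n_2) = (452 − 435)/√(27.3²/38 + 12.4²/23) = 3.315
Welch–Satterthwaite df ≈ 55.65
p-value = P(T ≥ 3.315) ≈ 0.001
Since p ≈ 0.001 < α = 0.02, reject H0; the data support H1.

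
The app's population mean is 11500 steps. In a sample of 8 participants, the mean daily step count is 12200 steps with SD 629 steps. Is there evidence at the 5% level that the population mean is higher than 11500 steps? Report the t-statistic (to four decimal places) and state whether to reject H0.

H0: μ = 11500; H1: μ > 11500 (one-sample t-test, right-tailed).
t = (x̄ − μ₀)/(s/√n) = (12200 − 11500)/(629/√8) = 3.1477
df = n − 1 = 7
p-value = P(T ≥ 3.1477) ≈ 0.008
Since p ≈ 0.008 < α = 0.05, reject H0; the data support H1.

t = 3.1477; reject H0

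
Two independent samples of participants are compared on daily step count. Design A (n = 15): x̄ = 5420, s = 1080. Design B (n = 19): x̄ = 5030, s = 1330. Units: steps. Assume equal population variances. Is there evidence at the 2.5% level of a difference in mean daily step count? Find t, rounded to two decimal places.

Let group 1 = design A, group 2 = design B. H0: μ_1 = μ_2; H1: μ_1 ≠ μ_2 (two-sample pooled-variance t-test, two-sided).
s_p² = [(15−1)·1080² + (19−1)·1330²]/(15+19−2) = 1505310
t = (5420 − 5030)/√[1505310·(1/15 + 1/19)] = 0.92
df = n₁ + n₂ − 2 = 32
Two-sided p-value ≈ 0.364
Since p ≈ 0.364 > α = 0.025, fail to reject H0; the evidence is not statistically significant.

0.92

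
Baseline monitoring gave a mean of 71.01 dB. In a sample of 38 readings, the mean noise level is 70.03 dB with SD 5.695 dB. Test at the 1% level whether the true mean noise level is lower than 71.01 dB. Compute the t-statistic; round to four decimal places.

-1.0608

H0: μ = 71.01; H1: μ < 71.01 (one-sample t-test, left-tailed).
t = (x̄ − μ₀)/(s/√n) = (70.03 − 71.01)/(5.695/√38) = -1.0608
df = n − 1 = 37
p-value = P(T ≤ -1.0608) ≈ 0.1478
Since p ≈ 0.1478 > α = 0.01, fail to reject H0; the data do not provide sufficient evidence against H0.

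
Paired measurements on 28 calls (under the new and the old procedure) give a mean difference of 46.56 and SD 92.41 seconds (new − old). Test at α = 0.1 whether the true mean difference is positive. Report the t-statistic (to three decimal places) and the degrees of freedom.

H0: μ_d = 0; H1: μ_d > 0 (paired t-test on the differences, right-tailed).
t = d̄/(s_d/√n) = 46.56/(92.41/√28) = 2.666
df = n − 1 = 27
p-value = P(T ≥ 2.666) ≈ 0.0064
Since p ≈ 0.0064 < α = 0.1, reject H0; the data support H1.

t = 2.666, df = 27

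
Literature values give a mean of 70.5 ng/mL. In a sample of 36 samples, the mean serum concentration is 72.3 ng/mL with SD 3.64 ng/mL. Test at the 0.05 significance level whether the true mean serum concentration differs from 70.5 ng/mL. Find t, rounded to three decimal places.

H0: μ = 70.5; H1: μ ≠ 70.5 (one-sample t-test, two-sided).
t = (x̄ − μ₀)/(s/√n) = (72.3 − 70.5)/(3.64/√36) = 2.967
df = n − 1 = 35
Two-sided p-value ≈ 0.005
Since p ≈ 0.005 < α = 0.05, reject H0; the evidence is statistically significant.

2.967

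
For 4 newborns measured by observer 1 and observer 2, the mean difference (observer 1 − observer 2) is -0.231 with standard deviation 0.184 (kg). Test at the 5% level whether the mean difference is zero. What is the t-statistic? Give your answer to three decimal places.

-2.511

H0: μ_d = 0; H1: μ_d ≠ 0 (paired t-test on the differences, two-sided).
t = d̄/(s_d/√n) = -0.231/(0.184/√4) = -2.511
df = n − 1 = 3
Two-sided p-value ≈ 0.0869
Since p ≈ 0.0869 > α = 0.05, fail to reject H0; the evidence is not statistically significant.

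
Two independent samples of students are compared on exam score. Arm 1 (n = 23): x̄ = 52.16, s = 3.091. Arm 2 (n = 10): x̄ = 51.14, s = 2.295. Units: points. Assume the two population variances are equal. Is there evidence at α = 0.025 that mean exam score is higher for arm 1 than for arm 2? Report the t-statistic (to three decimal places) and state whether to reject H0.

t = 0.934; fail to reject H0

Let group 1 = arm 1, group 2 = arm 2. H0: μ_1 = μ_2; H1: μ_1 > μ_2 (two-sample pooled-variance t-test, right-tailed).
s_p² = [(23−1)·3.091² + (10−1)·2.295²]/(23+10−2) = 8.30959
t = (52.16 − 51.14)/√[8.30959·(1/23 + 1/10)] = 0.934
df = n₁ + n₂ − 2 = 31
p-value = P(T ≥ 0.934) ≈ 0.179
Since p ≈ 0.179 > α = 0.025, fail to reject H0; the data do not provide sufficient evidence against H0.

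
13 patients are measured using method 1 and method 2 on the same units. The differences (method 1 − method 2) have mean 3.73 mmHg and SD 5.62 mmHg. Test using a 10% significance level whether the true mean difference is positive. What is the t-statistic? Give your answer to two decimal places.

2.39

H0: μ_d = 0; H1: μ_d > 0 (paired t-test on the differences, right-tailed).
t = d̄/(s_d/√n) = 3.73/(5.62/√13) = 2.39
df = n − 1 = 12
p-value = P(T ≥ 2.39) ≈ 0.017
Since p ≈ 0.017 < α = 0.1, reject H0; the data support H1.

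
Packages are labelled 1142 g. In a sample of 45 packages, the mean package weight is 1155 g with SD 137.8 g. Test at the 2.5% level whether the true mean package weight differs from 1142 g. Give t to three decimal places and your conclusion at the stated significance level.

t = 0.633; fail to reject H0

H0: μ = 1142; H1: μ ≠ 1142 (one-sample t-test, two-sided).
t = (x̄ − μ₀)/(s/√n) = (1155 − 1142)/(137.8/√45) = 0.633
df = n − 1 = 44
Two-sided p-value ≈ 0.530
Since p ≈ 0.530 > α = 0.025, fail to reject H0; the data do not provide sufficient evidence against H0.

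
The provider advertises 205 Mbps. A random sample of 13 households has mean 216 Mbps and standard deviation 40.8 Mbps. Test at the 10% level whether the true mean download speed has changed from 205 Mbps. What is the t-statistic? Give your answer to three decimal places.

0.972

H0: μ = 205; H1: μ ≠ 205 (one-sample t-test, two-sided).
t = (x̄ − μ₀)/(s/√n) = (216 − 205)/(40.8/√13) = 0.972
df = n − 1 = 12
Two-sided p-value ≈ 0.350
Since p ≈ 0.350 > α = 0.1, fail to reject H0; the evidence is not statistically significant.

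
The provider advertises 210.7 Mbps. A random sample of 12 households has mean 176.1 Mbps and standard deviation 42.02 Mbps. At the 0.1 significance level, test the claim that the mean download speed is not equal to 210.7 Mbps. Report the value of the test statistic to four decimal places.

H0: μ = 210.7; H1: μ ≠ 210.7 (one-sample t-test, two-sided).
t = (x̄ − μ₀)/(s/√n) = (176.1 − 210.7)/(42.02/√12) = -2.8524
df = n − 1 = 11
Two-sided p-value ≈ 0.0157
Since p ≈ 0.0157 < α = 0.1, reject H0; the evidence is statistically significant.

-2.8524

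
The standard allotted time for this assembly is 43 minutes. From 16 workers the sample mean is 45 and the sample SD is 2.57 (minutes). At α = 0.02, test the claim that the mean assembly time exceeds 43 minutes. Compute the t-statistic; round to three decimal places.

H0: μ = 43; H1: μ > 43 (one-sample t-test, right-tailed).
t = (x̄ − μ₀)/(s/√n) = (45 − 43)/(2.57/√16) = 3.113
df = n − 1 = 15
p-value = P(T ≥ 3.113) ≈ 0.004
Since p ≈ 0.004 < α = 0.02, reject H0; the evidence is statistically significant.

3.113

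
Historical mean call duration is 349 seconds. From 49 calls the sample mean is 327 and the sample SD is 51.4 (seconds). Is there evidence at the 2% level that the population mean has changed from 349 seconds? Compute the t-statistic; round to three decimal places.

H0: μ = 349; H1: μ ≠ 349 (one-sample t-test, two-sided).
t = (x̄ − μ₀)/(s/√n) = (327 − 349)/(51.4/√49) = -2.996
df = n − 1 = 48
Two-sided p-value ≈ 0.0043
Since p ≈ 0.0043 < α = 0.02, reject H0; the data support H1.

-2.996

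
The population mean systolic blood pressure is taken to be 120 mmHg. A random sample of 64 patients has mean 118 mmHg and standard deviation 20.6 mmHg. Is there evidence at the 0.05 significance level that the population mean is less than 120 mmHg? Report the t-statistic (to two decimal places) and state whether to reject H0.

H0: μ = 120; H1: μ < 120 (one-sample t-test, left-tailed).
t = (x̄ − μ₀)/(s/√n) = (118 − 120)/(20.6/√64) = -0.78
df = n − 1 = 63
p-value = P(T ≤ -0.78) ≈ 0.220
Since p ≈ 0.220 > α = 0.05, fail to reject H0; the evidence is not statistically significant.

t = -0.78; fail to reject H0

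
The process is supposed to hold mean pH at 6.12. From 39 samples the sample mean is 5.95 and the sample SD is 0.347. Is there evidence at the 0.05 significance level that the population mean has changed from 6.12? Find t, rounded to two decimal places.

H0: μ = 6.12; H1: μ ≠ 6.12 (one-sample t-test, two-sided).
t = (x̄ − μ₀)/(s/√n) = (5.95 − 6.12)/(0.347/√39) = -3.06
df = n − 1 = 38
Two-sided p-value ≈ 0.004
Since p ≈ 0.004 < α = 0.05, reject H0; the evidence is statistically significant.

-3.06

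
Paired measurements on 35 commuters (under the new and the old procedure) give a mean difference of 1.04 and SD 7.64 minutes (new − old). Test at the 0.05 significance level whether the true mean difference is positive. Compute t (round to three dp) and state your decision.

H0: μ_d = 0; H1: μ_d > 0 (paired t-test on the differences, right-tailed).
t = d̄/(s_d/√n) = 1.04/(7.64/√35) = 0.805
df = n − 1 = 34
p-value = P(T ≥ 0.805) ≈ 0.213
Since p ≈ 0.213 > α = 0.05, fail to reject H0; the data do not provide sufficient evidence against H0.

t = 0.805; fail to reject H0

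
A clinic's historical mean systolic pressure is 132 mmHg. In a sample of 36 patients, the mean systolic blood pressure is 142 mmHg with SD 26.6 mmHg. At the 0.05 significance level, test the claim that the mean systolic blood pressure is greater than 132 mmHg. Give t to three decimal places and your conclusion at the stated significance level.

t = 2.256; reject H0

H0: μ = 132; H1: μ > 132 (one-sample t-test, right-tailed).
t = (x̄ − μ₀)/(s/√n) = (142 − 132)/(26.6/√36) = 2.256
df = n − 1 = 35
p-value = P(T ≥ 2.256) ≈ 0.0152
Since p ≈ 0.0152 < α = 0.05, reject H0; the data support H1.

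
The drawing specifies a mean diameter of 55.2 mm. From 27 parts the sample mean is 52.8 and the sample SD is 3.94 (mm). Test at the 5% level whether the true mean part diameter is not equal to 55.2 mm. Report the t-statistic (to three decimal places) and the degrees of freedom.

H0: μ = 55.2; H1: μ ≠ 55.2 (one-sample t-test, two-sided).
t = (x̄ − μ₀)/(s/√n) = (52.8 − 55.2)/(3.94/√27) = -3.165
df = n − 1 = 26
Two-sided p-value ≈ 0.004
Since p ≈ 0.004 < α = 0.05, reject H0; the evidence is statistically significant.

t = -3.165, df = 26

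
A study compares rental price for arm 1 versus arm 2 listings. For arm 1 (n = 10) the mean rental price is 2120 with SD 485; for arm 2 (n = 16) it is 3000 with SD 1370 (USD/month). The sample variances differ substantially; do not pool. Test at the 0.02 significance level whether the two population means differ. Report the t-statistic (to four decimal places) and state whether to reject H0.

t = -2.3450; fail to reject H0

Let group 1 = arm 1, group 2 = arm 2. H0: μ_1 = μ_2; H1: μ_1 ≠ μ_2 (Welch's two-sample t-test, two-sided).
t = (x̄_1 − x̄_2)/√(s_1²/n_1 + s_2²/n_2) = (2120 − 3000)/√(485²/10 + 1370²/16) = -2.3450
Welch–Satterthwaite df ≈ 20.26
Two-sided p-value ≈ 0.0293
Since p ≈ 0.0293 > α = 0.02, fail to reject H0; the evidence is not statistically significant.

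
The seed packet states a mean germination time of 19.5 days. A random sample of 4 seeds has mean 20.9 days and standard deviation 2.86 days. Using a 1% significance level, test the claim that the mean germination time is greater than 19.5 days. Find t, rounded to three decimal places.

H0: μ = 19.5; H1: μ > 19.5 (one-sample t-test, right-tailed).
t = (x̄ − μ₀)/(s/√n) = (20.9 − 19.5)/(2.86/√4) = 0.979
df = n − 1 = 3
p-value = P(T ≥ 0.979) ≈ 0.1999
Since p ≈ 0.1999 > α = 0.01, fail to reject H0; the evidence is not statistically significant.

0.979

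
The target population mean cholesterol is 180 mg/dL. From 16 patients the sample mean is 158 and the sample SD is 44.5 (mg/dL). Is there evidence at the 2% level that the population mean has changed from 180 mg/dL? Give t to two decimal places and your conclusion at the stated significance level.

t = -1.98; fail to reject H0

H0: μ = 180; H1: μ ≠ 180 (one-sample t-test, two-sided).
t = (x̄ − μ₀)/(s/√n) = (158 − 180)/(44.5/√16) = -1.98
df = n − 1 = 15
Two-sided p-value ≈ 0.067
Since p ≈ 0.067 > α = 0.02, fail to reject H0; the data do not provide sufficient evidence against H0.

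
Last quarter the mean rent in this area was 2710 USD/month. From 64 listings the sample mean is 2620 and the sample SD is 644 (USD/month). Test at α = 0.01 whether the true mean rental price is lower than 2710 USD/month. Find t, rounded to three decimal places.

-1.118

H0: μ = 2710; H1: μ < 2710 (one-sample t-test, left-tailed).
t = (x̄ − μ₀)/(s/√n) = (2620 − 2710)/(644/√64) = -1.118
df = n − 1 = 63
p-value = P(T ≤ -1.118) ≈ 0.134
Since p ≈ 0.134 > α = 0.01, fail to reject H0; the evidence is not statistically significant.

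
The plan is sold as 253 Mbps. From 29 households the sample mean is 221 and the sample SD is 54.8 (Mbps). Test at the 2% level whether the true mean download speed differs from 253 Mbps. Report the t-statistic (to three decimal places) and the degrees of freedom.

H0: μ = 253; H1: μ ≠ 253 (one-sample t-test, two-sided).
t = (x̄ − μ₀)/(s/√n) = (221 − 253)/(54.8/√29) = -3.145
df = n − 1 = 28
Two-sided p-value ≈ 0.004
Since p ≈ 0.004 < α = 0.02, reject H0; the data support H1.

t = -3.145, df = 28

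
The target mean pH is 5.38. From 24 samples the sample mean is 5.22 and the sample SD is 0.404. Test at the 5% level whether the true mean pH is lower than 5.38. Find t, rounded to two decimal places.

H0: μ = 5.38; H1: μ < 5.38 (one-sample t-test, left-tailed).
t = (x̄ − μ₀)/(s/√n) = (5.22 − 5.38)/(0.404/√24) = -1.94
df = n − 1 = 23
p-value = P(T ≤ -1.94) ≈ 0.0324
Since p ≈ 0.0324 < α = 0.05, reject H0; the data support H1.

-1.94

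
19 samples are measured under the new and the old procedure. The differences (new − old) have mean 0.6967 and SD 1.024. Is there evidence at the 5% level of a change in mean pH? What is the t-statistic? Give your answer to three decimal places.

H0: μ_d = 0; H1: μ_d ≠ 0 (paired t-test on the differences, two-sided).
t = d̄/(s_d/√n) = 0.6967/(1.024/√19) = 2.966
df = n − 1 = 18
Two-sided p-value ≈ 0.0083
Since p ≈ 0.0083 < α = 0.05, reject H0; the data support H1.

2.966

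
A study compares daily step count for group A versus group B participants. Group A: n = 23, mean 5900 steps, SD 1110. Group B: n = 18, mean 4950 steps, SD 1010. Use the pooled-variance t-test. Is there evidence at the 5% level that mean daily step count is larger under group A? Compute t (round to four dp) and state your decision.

t = 2.8277; reject H0

Let group 1 = group A, group 2 = group B. H0: μ_1 = μ_2; H1: μ_1 > μ_2 (two-sample pooled-variance t-test, right-tailed).
s_p² = [(23−1)·1110² + (18−1)·1010²]/(23+18−2) = 1139690
t = (5900 − 4950)/√[1139690·(1/23 + 1/18)] = 2.8277
df = n₁ + n₂ − 2 = 39
p-value = P(T ≥ 2.8277) ≈ 0.0037
Since p ≈ 0.0037 < α = 0.05, reject H0; the evidence is statistically significant.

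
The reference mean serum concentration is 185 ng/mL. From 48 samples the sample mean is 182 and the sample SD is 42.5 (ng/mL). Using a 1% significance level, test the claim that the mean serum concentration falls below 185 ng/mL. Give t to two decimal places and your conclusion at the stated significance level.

H0: μ = 185; H1: μ < 185 (one-sample t-test, left-tailed).
t = (x̄ − μ₀)/(s/√n) = (182 − 185)/(42.5/√48) = -0.49
df = n − 1 = 47
p-value = P(T ≤ -0.49) ≈ 0.3135
Since p ≈ 0.3135 > α = 0.01, fail to reject H0; the evidence is not statistically significant.

t = -0.49; fail to reject H0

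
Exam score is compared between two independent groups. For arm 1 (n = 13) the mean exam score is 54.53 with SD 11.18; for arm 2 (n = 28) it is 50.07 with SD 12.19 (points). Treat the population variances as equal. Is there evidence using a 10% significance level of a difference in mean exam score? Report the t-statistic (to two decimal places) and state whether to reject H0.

t = 1.12; fail to reject H0

Let group 1 = arm 1, group 2 = arm 2. H0: μ_1 = μ_2; H1: μ_1 ≠ μ_2 (two-sample pooled-variance t-test, two-sided).
s_p² = [(13−1)·11.18² + (28−1)·12.19²]/(13+28−2) = 141.333
t = (54.53 − 50.07)/√[141.333·(1/13 + 1/28)] = 1.12
df = n₁ + n₂ − 2 = 39
Two-sided p-value ≈ 0.2705
Since p ≈ 0.2705 > α = 0.1, fail to reject H0; the evidence is not statistically significant.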